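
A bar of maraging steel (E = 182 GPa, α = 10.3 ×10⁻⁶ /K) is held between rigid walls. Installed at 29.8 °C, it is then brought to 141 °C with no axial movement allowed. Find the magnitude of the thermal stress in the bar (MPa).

208 MPa

ΔT = 111.2 K. Constrained thermal stress σ = E·α·ΔT = 182.0×10³ MPa × 10.3×10⁻⁶ × 111.2 = 208 MPa (compressive).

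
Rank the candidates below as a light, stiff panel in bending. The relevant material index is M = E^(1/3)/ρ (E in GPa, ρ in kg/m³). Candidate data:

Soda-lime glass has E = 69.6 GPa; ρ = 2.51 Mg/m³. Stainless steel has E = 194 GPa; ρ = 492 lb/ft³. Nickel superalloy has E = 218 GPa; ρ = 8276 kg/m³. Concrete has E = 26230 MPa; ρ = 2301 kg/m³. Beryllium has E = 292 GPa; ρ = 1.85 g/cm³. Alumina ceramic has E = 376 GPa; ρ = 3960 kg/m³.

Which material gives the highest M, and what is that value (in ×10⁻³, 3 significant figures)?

Putting every candidate on a common basis:
  soda-lime glass: E = 69.60 GPa, ρ = 2510 kg/m³
  stainless steel: E = 194.0 GPa, ρ = 7881 kg/m³
  nickel superalloy: E = 218.0 GPa, ρ = 8276 kg/m³
  concrete: E = 26.23 GPa, ρ = 2301 kg/m³
  beryllium: E = 292.0 GPa, ρ = 1850 kg/m³
  alumina ceramic: E = 376.0 GPa, ρ = 3960 kg/m³
  beryllium: M = 3.59×10⁻³
  alumina ceramic: M = 1.82×10⁻³
  soda-lime glass: M = 1.64×10⁻³
  concrete: M = 1.29×10⁻³
  stainless steel: M = 0.735×10⁻³
  nickel superalloy: M = 0.727×10⁻³
Beryllium ranks first.

beryllium, M = 3.59×10⁻³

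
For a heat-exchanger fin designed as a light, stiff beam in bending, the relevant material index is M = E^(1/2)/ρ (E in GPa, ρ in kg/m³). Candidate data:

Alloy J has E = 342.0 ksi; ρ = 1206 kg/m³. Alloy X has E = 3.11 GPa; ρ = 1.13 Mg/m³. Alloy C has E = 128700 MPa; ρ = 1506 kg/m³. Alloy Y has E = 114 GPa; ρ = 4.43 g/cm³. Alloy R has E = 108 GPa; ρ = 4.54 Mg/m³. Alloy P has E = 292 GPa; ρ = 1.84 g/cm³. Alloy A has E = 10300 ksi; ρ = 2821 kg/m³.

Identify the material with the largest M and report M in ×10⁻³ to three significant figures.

Normalizing units and computing the index:
  alloy J: E = 2.358 GPa, ρ = 1206 kg/m³
  alloy X: E = 3.110 GPa, ρ = 1130 kg/m³
  alloy C: E = 128.7 GPa, ρ = 1506 kg/m³
  alloy Y: E = 114.0 GPa, ρ = 4430 kg/m³
  alloy R: E = 108.0 GPa, ρ = 4540 kg/m³
  alloy P: E = 292.0 GPa, ρ = 1840 kg/m³
  alloy A: E = 71.02 GPa, ρ = 2821 kg/m³
  alloy P: M = 9.29×10⁻³
  alloy C: M = 7.53×10⁻³
  alloy A: M = 2.99×10⁻³
  alloy Y: M = 2.41×10⁻³
  alloy R: M = 2.29×10⁻³
  alloy X: M = 1.56×10⁻³
  alloy J: M = 1.27×10⁻³
Alloy P has the largest M.

alloy P, M = 9.29×10⁻³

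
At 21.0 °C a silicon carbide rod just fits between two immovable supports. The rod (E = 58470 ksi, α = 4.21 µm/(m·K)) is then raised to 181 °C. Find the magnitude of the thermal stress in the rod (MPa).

272 MPa

E = 58470 ksi = 403.1 GPa.
ΔT = 160.0 K. Constrained thermal stress σ = E·α·ΔT = 403.1×10³ MPa × 4.21×10⁻⁶ × 160.0 = 272 MPa (compressive).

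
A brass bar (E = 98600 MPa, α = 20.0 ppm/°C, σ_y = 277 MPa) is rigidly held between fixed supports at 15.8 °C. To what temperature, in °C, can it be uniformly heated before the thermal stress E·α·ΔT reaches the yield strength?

156 °C

E = 98600 MPa = 98.60 GPa.
E·α·ΔT = 277.0 MPa ⇒ ΔT = 277.0 / (98.60×10³ × 20.0×10⁻⁶) = 140.5 K.
T = 15.8 + 140.5 = 156.3 °C.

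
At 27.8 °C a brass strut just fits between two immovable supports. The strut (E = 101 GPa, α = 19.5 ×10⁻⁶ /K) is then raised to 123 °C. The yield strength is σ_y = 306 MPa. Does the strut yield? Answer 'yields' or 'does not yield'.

ΔT = 95.20 K. Constrained thermal stress σ = E·α·ΔT = 101.0×10³ MPa × 19.5×10⁻⁶ × 95.20 = 187 MPa (compressive).
Compare to σ_y = 306 MPa: σ < σ_y, so it does not yield.

does not yield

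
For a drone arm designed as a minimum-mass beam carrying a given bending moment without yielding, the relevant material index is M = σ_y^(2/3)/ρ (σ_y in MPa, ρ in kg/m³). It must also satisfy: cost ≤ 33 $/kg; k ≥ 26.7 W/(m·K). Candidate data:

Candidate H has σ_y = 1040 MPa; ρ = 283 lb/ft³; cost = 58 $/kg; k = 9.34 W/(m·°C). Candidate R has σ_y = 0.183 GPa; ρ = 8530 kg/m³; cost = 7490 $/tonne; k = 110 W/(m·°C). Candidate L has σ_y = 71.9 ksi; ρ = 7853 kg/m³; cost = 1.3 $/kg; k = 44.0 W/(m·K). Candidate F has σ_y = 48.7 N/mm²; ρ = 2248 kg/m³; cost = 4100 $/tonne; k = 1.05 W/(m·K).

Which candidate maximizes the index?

Screen on constraints: cost ≤ 33 $/kg; k ≥ 26.7 W/(m·K). Survivors: candidate R, candidate L.
Putting every candidate on a common basis:
  candidate R: σ_y = 183.0 MPa, ρ = 8530 kg/m³
  candidate L: σ_y = 495.7 MPa, ρ = 7853 kg/m³
  candidate L: M = 7.98×10⁻³
  candidate R: M = 3.78×10⁻³
The maximum is for candidate L.

candidate L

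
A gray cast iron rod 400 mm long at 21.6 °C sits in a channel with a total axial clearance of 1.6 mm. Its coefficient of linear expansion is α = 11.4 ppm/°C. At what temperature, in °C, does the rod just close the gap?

372 °C

α·L₀·ΔT = 1.6 mm ⇒ ΔT = 1.6 / (11.4×10⁻⁶ × 400.0) = 350.9 K.
T = 21.6 + 350.9 = 372.5 °C.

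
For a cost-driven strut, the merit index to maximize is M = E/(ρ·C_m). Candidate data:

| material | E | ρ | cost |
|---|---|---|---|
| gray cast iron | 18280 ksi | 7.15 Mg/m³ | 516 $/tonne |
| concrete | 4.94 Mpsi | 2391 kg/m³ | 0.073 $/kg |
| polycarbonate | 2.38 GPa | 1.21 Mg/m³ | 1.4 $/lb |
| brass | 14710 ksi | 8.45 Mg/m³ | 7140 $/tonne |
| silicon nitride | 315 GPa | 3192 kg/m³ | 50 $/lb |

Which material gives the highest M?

Normalizing units and computing the index:
  gray cast iron: E = 126.0 GPa, ρ = 7150 kg/m³, cost = 0.5160 $/kg
  concrete: E = 34.06 GPa, ρ = 2391 kg/m³, cost = 0.07300 $/kg
  polycarbonate: E = 2.380 GPa, ρ = 1210 kg/m³, cost = 3.086 $/kg
  brass: E = 101.4 GPa, ρ = 8450 kg/m³, cost = 7.140 $/kg
  silicon nitride: E = 315.0 GPa, ρ = 3192 kg/m³, cost = 110.2 $/kg
  concrete: M = 195 MN·m per $
  gray cast iron: M = 34.2 MN·m per $
  brass: M = 1.68 MN·m per $
  silicon nitride: M = 0.895 MN·m per $
  polycarbonate: M = 0.637 MN·m per $
Concrete ranks first.

concrete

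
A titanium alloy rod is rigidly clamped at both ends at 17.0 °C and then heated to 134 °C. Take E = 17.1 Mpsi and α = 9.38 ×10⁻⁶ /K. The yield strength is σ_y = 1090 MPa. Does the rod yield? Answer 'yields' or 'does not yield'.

does not yield

E = 17.1 Mpsi = 117.9 GPa.
ΔT = 117.0 K. Constrained thermal stress σ = E·α·ΔT = 117.9×10³ MPa × 9.38×10⁻⁶ × 117.0 = 129 MPa (compressive).
Compare to σ_y = 1090 MPa: σ < σ_y, so it does not yield.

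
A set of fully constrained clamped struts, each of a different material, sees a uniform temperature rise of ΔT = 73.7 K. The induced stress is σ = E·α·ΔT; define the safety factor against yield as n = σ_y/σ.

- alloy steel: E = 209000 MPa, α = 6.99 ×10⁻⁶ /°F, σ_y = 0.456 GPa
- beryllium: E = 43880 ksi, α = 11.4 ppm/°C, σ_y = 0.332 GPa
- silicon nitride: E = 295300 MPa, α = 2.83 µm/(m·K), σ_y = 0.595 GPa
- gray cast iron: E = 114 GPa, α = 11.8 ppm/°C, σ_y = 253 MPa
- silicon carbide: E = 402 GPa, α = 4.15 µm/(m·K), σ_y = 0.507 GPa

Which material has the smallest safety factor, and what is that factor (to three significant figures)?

In consistent units (E in GPa, α in ×10⁻⁶/K, σ_y in MPa):
  alloy steel: E = 209.0, α = 12.6, σ_y = 456.0 → σ = 194 MPa, n = 2.35
  beryllium: E = 302.5, α = 11.4, σ_y = 332.0 → σ = 254 MPa, n = 1.31
  silicon nitride: E = 295.3, α = 2.83, σ_y = 595.0 → σ = 61.6 MPa, n = 9.66
  gray cast iron: E = 114.0, α = 11.8, σ_y = 253.0 → σ = 99.1 MPa, n = 2.55
  silicon carbide: E = 402.0, α = 4.15, σ_y = 507.0 → σ = 123 MPa, n = 4.12
The minimum is beryllium at n = 1.31.

beryllium, n = 1.31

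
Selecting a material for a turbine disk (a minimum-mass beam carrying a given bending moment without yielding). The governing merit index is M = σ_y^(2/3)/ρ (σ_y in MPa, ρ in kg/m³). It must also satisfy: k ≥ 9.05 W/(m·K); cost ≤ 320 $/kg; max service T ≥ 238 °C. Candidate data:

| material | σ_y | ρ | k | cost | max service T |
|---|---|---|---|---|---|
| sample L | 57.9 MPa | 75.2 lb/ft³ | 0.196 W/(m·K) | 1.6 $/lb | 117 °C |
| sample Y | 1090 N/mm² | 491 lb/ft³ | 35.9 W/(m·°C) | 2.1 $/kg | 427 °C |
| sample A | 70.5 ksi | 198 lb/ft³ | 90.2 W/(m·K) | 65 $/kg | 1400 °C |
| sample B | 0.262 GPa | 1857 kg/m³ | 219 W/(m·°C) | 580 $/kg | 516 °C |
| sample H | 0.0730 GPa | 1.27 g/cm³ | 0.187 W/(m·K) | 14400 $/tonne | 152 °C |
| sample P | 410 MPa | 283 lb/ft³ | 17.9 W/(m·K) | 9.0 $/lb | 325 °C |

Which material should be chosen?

Screen on constraints: k ≥ 9.05 W/(m·K); cost ≤ 320 $/kg; max service T ≥ 238 °C. Survivors: sample Y, sample A, sample P.
Normalizing units and computing the index:
  sample Y: σ_y = 1090 MPa, ρ = 7865 kg/m³
  sample A: σ_y = 486.1 MPa, ρ = 3172 kg/m³
  sample P: σ_y = 410.0 MPa, ρ = 4533 kg/m³
  sample A: M = 19.5×10⁻³
  sample Y: M = 13.5×10⁻³
  sample P: M = 12.2×10⁻³
Highest index: sample A.

sample A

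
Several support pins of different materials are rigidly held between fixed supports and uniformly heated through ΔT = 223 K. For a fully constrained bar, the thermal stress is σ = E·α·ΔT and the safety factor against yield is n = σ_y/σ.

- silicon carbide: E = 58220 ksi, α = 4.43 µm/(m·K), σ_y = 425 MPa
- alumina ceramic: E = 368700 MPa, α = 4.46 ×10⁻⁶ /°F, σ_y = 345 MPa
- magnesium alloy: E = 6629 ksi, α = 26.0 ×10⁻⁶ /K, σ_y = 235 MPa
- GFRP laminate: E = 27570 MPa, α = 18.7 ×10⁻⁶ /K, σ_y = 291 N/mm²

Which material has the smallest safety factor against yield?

alumina ceramic

In consistent units (E in GPa, α in ×10⁻⁶/K, σ_y in MPa):
  silicon carbide: E = 401.4, α = 4.43, σ_y = 425.0 → σ = 397 MPa, n = 1.07
  alumina ceramic: E = 368.7, α = 8.03, σ_y = 345.0 → σ = 660 MPa, n = 0.523
  magnesium alloy: E = 45.71, α = 26.0, σ_y = 235.0 → σ = 265 MPa, n = 0.887
  GFRP laminate: E = 27.57, α = 18.7, σ_y = 291.0 → σ = 115 MPa, n = 2.53
Smallest n: alumina ceramic with n = 0.523.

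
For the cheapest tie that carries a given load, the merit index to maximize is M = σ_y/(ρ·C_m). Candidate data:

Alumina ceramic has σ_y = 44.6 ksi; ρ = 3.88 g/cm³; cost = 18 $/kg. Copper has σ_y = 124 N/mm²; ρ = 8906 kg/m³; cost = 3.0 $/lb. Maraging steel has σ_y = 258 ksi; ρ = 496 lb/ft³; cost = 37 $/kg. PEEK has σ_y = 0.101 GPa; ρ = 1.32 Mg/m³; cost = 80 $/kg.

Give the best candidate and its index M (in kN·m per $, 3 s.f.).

maraging steel, M = 6.05 kN·m per $

Convert each candidate to consistent units, then evaluate M:
  alumina ceramic: σ_y = 307.5 MPa, ρ = 3880 kg/m³, cost = 18.00 $/kg
  copper: σ_y = 124.0 MPa, ρ = 8906 kg/m³, cost = 6.614 $/kg
  maraging steel: σ_y = 1779 MPa, ρ = 7945 kg/m³, cost = 37.00 $/kg
  PEEK: σ_y = 101.0 MPa, ρ = 1320 kg/m³, cost = 80.00 $/kg
  maraging steel: M = 6.05 kN·m per $
  alumina ceramic: M = 4.40 kN·m per $
  copper: M = 2.11 kN·m per $
  PEEK: M = 0.956 kN·m per $
Maraging steel has the largest M.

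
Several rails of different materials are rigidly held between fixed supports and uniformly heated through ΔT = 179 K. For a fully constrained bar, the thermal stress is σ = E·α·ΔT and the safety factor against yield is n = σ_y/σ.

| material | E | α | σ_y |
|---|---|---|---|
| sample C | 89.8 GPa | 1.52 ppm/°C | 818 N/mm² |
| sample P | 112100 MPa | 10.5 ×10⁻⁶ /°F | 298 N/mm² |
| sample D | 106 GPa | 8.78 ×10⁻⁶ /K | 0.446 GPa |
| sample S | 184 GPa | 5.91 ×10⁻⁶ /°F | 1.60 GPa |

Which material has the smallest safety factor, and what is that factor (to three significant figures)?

sample P, n = 0.786

Converting E to GPa, α to ×10⁻⁶/K, σ_y to MPa, then σ and n for each:
  sample C: E = 89.80, α = 1.52, σ_y = 818.0 → σ = 24.4 MPa, n = 33.5
  sample P: E = 112.1, α = 18.9, σ_y = 298.0 → σ = 379 MPa, n = 0.786
  sample D: E = 106.0, α = 8.78, σ_y = 446.0 → σ = 167 MPa, n = 2.68
  sample S: E = 184.0, α = 10.6, σ_y = 1600 → σ = 350 MPa, n = 4.57
Smallest n: sample P with n = 0.786.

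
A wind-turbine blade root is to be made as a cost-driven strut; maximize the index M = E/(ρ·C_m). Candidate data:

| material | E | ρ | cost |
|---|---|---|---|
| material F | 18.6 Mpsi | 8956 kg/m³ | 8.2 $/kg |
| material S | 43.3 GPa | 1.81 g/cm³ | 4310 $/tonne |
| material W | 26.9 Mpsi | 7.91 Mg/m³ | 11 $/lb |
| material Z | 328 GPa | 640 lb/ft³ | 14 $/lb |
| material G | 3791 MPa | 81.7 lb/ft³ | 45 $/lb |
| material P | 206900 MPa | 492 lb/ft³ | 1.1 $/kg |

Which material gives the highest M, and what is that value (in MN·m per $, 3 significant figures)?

material P, M = 23.9 MN·m per $

Putting every candidate on a common basis:
  material F: E = 128.2 GPa, ρ = 8956 kg/m³, cost = 8.200 $/kg
  material S: E = 43.30 GPa, ρ = 1810 kg/m³, cost = 4.310 $/kg
  material W: E = 185.5 GPa, ρ = 7910 kg/m³, cost = 24.25 $/kg
  material Z: E = 328.0 GPa, ρ = 10250 kg/m³, cost = 30.86 $/kg
  material G: E = 3.791 GPa, ρ = 1309 kg/m³, cost = 99.21 $/kg
  material P: E = 206.9 GPa, ρ = 7881 kg/m³, cost = 1.100 $/kg
  material P: M = 23.9 MN·m per $
  material S: M = 5.55 MN·m per $
  material F: M = 1.75 MN·m per $
  material Z: M = 1.04 MN·m per $
  material W: M = 0.967 MN·m per $
  material G: M = 0.0292 MN·m per $
Material P ranks first.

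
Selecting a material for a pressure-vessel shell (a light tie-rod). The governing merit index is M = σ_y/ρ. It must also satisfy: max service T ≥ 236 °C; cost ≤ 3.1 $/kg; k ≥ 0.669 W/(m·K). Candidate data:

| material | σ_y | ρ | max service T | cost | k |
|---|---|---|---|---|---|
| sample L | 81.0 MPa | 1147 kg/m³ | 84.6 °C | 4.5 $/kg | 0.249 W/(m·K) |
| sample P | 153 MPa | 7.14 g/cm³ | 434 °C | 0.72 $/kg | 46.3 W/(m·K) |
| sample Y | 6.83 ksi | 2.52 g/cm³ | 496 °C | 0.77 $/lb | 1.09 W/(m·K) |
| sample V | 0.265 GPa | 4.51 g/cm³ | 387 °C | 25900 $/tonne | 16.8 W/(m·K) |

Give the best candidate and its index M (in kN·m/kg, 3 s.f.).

sample P, M = 21.4 kN·m/kg

Screen on constraints: max service T ≥ 236 °C; cost ≤ 3.1 $/kg; k ≥ 0.669 W/(m·K). Survivors: sample P, sample Y.
Convert each candidate to consistent units, then evaluate M:
  sample P: σ_y = 153.0 MPa, ρ = 7140 kg/m³
  sample Y: σ_y = 47.09 MPa, ρ = 2520 kg/m³
  sample P: M = 21.4 kN·m/kg
  sample Y: M = 18.7 kN·m/kg
Highest index: sample P.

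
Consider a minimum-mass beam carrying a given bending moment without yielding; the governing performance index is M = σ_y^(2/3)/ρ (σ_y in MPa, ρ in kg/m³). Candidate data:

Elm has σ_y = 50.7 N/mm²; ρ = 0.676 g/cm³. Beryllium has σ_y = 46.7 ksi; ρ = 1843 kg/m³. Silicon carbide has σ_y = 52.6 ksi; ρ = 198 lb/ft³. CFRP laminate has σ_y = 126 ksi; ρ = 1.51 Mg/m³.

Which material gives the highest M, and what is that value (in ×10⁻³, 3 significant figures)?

Convert each candidate to consistent units, then evaluate M:
  elm: σ_y = 50.70 MPa, ρ = 676.0 kg/m³
  beryllium: σ_y = 322.0 MPa, ρ = 1843 kg/m³
  silicon carbide: σ_y = 362.7 MPa, ρ = 3172 kg/m³
  CFRP laminate: σ_y = 868.7 MPa, ρ = 1510 kg/m³
  CFRP laminate: M = 60.3×10⁻³
  beryllium: M = 25.5×10⁻³
  elm: M = 20.3×10⁻³
  silicon carbide: M = 16.0×10⁻³
CFRP laminate has the largest M.

CFRP laminate, M = 60.3×10⁻³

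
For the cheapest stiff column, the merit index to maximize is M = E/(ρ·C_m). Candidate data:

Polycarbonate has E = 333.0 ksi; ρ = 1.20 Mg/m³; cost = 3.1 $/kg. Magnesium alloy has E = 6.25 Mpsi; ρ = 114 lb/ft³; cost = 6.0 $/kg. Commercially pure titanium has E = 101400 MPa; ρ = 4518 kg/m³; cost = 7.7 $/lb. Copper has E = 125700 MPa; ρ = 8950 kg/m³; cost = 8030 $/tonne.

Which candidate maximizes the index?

Convert each candidate to consistent units, then evaluate M:
  polycarbonate: E = 2.296 GPa, ρ = 1200 kg/m³, cost = 3.100 $/kg
  magnesium alloy: E = 43.09 GPa, ρ = 1826 kg/m³, cost = 6.000 $/kg
  commercially pure titanium: E = 101.4 GPa, ρ = 4518 kg/m³, cost = 16.98 $/kg
  copper: E = 125.7 GPa, ρ = 8950 kg/m³, cost = 8.030 $/kg
  magnesium alloy: M = 3.93 MN·m per $
  copper: M = 1.75 MN·m per $
  commercially pure titanium: M = 1.32 MN·m per $
  polycarbonate: M = 0.617 MN·m per $
The maximum is for magnesium alloy.

magnesium alloy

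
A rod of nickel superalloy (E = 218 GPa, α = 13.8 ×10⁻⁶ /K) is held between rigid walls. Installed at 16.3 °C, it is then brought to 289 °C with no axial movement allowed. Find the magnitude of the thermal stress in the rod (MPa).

ΔT = 272.7 K. Constrained thermal stress σ = E·α·ΔT = 218.0×10³ MPa × 13.8×10⁻⁶ × 272.7 = 820 MPa (compressive).

820 MPa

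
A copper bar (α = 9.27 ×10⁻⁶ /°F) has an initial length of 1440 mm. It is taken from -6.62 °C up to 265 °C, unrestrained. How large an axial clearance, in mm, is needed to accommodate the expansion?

Convert α: 9.27×10⁻⁶/°F × (9/5) = 16.7×10⁻⁶/K.
ΔT = 265 − (-6.62) = 271.6 K.
ΔL = α·L₀·ΔT = 16.7×10⁻⁶ × 1440 mm × 271.6 K = 6.53 mm.

6.53 mm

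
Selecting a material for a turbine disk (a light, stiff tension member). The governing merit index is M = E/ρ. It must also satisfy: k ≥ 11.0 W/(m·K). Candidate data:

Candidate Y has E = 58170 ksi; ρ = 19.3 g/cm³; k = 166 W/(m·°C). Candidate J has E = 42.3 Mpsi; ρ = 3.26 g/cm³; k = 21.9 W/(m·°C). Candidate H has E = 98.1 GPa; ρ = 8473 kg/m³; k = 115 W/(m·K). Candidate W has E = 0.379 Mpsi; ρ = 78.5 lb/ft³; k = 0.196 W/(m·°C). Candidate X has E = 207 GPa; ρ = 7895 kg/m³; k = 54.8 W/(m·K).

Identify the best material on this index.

Screen on constraints: k ≥ 11.0 W/(m·K). Survivors: candidate Y, candidate J, candidate H, candidate X.
Convert each candidate to consistent units, then evaluate M:
  candidate Y: E = 401.1 GPa, ρ = 19300 kg/m³
  candidate J: E = 291.6 GPa, ρ = 3260 kg/m³
  candidate H: E = 98.10 GPa, ρ = 8473 kg/m³
  candidate X: E = 207.0 GPa, ρ = 7895 kg/m³
  candidate J: M = 89.5 MN·m/kg
  candidate X: M = 26.2 MN·m/kg
  candidate Y: M = 20.8 MN·m/kg
  candidate H: M = 11.6 MN·m/kg
Highest index: candidate J.

candidate J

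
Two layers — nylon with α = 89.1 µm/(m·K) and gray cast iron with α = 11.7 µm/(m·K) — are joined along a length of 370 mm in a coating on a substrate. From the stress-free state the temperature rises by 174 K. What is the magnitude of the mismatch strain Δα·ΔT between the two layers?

Δα = |89.1 − 11.7|×10⁻⁶/K = 77.4×10⁻⁶/K.
Mismatch strain = Δα·ΔT = 77.4×10⁻⁶ × 174.0 = 0.0135.

0.0135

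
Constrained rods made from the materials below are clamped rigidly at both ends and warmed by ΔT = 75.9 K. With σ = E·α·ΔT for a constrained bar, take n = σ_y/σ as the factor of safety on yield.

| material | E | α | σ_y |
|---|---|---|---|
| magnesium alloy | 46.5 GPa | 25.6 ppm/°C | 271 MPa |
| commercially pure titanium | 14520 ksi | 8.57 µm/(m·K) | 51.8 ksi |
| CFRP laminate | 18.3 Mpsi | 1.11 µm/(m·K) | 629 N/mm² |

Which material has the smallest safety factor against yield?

magnesium alloy

Converting E to GPa, α to ×10⁻⁶/K, σ_y to MPa, then σ and n for each:
  magnesium alloy: E = 46.50, α = 25.6, σ_y = 271.0 → σ = 90.4 MPa, n = 3.00
  commercially pure titanium: E = 100.1, α = 8.57, σ_y = 357.1 → σ = 65.1 MPa, n = 5.48
  CFRP laminate: E = 126.2, α = 1.11, σ_y = 629.0 → σ = 10.6 MPa, n = 59.2
The minimum is magnesium alloy at n = 3.00.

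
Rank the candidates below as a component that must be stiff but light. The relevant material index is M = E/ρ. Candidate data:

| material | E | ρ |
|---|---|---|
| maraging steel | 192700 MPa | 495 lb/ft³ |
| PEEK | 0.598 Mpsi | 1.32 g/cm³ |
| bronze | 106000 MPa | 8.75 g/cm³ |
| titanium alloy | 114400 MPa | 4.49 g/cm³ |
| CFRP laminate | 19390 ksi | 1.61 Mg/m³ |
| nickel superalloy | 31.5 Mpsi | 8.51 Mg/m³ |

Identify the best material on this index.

Putting every candidate on a common basis:
  maraging steel: E = 192.7 GPa, ρ = 7929 kg/m³
  PEEK: E = 4.123 GPa, ρ = 1320 kg/m³
  bronze: E = 106.0 GPa, ρ = 8750 kg/m³
  titanium alloy: E = 114.4 GPa, ρ = 4490 kg/m³
  CFRP laminate: E = 133.7 GPa, ρ = 1610 kg/m³
  nickel superalloy: E = 217.2 GPa, ρ = 8510 kg/m³
  CFRP laminate: M = 83.0 MN·m/kg
  nickel superalloy: M = 25.5 MN·m/kg
  titanium alloy: M = 25.5 MN·m/kg
  maraging steel: M = 24.3 MN·m/kg
  bronze: M = 12.1 MN·m/kg
  PEEK: M = 3.12 MN·m/kg
The maximum is for CFRP laminate.

CFRP laminate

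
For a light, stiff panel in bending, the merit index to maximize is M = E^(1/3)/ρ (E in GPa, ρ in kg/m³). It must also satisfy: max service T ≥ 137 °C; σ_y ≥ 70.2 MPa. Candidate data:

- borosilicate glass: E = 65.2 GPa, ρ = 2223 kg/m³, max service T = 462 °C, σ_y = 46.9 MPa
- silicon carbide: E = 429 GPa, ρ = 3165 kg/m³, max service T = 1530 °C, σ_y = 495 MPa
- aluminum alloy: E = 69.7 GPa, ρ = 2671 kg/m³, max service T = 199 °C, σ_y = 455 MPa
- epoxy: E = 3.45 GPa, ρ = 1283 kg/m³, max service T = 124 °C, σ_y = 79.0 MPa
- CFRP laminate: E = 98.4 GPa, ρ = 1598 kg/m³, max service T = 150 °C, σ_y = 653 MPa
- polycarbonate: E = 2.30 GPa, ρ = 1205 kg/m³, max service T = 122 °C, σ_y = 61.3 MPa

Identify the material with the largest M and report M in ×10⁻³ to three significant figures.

CFRP laminate, M = 2.89×10⁻³

Screen on constraints: max service T ≥ 137 °C; σ_y ≥ 70.2 MPa. Survivors: silicon carbide, aluminum alloy, CFRP laminate.
Evaluate M for each candidate:
  CFRP laminate: M = 2.89×10⁻³
  silicon carbide: M = 2.38×10⁻³
  aluminum alloy: M = 1.54×10⁻³
CFRP laminate ranks first.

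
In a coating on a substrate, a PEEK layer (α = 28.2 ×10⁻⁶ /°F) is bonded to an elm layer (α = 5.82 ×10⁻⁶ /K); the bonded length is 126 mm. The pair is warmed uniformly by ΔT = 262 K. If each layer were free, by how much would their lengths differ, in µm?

1480 µm

PEEK: α = 28.2×10⁻⁶/°F × 9/5 = 50.8×10⁻⁶/K.
Δα = |50.8 − 5.82|×10⁻⁶/K = 44.9×10⁻⁶/K.
ΔL_mismatch = Δα·L·ΔT = 44.9×10⁻⁶ × 126.0 mm × 262.0 K = 1480 µm.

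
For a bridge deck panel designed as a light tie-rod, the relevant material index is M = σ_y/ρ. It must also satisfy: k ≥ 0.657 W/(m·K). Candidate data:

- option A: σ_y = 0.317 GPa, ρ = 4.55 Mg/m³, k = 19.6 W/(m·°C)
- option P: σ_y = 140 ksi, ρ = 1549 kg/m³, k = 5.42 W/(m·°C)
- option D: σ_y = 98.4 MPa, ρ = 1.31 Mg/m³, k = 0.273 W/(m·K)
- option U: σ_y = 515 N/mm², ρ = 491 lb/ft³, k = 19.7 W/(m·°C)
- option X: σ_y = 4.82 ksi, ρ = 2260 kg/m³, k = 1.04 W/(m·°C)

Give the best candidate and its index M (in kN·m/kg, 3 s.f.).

option P, M = 623 kN·m/kg

Screen on constraints: k ≥ 0.657 W/(m·K). Survivors: option A, option P, option U, option X.
Normalizing units and computing the index:
  option A: σ_y = 317.0 MPa, ρ = 4550 kg/m³
  option P: σ_y = 965.3 MPa, ρ = 1549 kg/m³
  option U: σ_y = 515.0 MPa, ρ = 7865 kg/m³
  option X: σ_y = 33.23 MPa, ρ = 2260 kg/m³
  option P: M = 623 kN·m/kg
  option A: M = 69.7 kN·m/kg
  option U: M = 65.5 kN·m/kg
  option X: M = 14.7 kN·m/kg
The maximum is for option P.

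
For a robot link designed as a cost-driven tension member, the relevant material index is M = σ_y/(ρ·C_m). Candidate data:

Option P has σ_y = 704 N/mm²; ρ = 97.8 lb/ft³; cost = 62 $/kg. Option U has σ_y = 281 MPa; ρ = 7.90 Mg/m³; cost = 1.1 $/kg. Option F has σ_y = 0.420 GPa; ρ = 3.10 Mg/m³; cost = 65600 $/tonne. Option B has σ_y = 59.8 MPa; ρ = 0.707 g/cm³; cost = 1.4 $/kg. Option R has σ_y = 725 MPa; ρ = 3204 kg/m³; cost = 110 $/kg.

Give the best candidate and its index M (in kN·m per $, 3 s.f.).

option B, M = 60.4 kN·m per $

Putting every candidate on a common basis:
  option P: σ_y = 704.0 MPa, ρ = 1567 kg/m³, cost = 62.00 $/kg
  option U: σ_y = 281.0 MPa, ρ = 7900 kg/m³, cost = 1.100 $/kg
  option F: σ_y = 420.0 MPa, ρ = 3100 kg/m³, cost = 65.60 $/kg
  option B: σ_y = 59.80 MPa, ρ = 707.0 kg/m³, cost = 1.400 $/kg
  option R: σ_y = 725.0 MPa, ρ = 3204 kg/m³, cost = 110.0 $/kg
  option B: M = 60.4 kN·m per $
  option U: M = 32.3 kN·m per $
  option P: M = 7.25 kN·m per $
  option F: M = 2.07 kN·m per $
  option R: M = 2.06 kN·m per $
Option B ranks first.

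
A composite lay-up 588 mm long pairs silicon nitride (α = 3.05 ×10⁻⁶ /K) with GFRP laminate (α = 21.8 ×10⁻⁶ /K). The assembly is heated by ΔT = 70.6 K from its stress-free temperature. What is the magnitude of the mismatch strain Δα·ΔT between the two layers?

1.32×10⁻³

Δα = |3.05 − 21.8|×10⁻⁶/K = 18.8×10⁻⁶/K.
Mismatch strain = Δα·ΔT = 18.8×10⁻⁶ × 70.6 = 1.32×10⁻³.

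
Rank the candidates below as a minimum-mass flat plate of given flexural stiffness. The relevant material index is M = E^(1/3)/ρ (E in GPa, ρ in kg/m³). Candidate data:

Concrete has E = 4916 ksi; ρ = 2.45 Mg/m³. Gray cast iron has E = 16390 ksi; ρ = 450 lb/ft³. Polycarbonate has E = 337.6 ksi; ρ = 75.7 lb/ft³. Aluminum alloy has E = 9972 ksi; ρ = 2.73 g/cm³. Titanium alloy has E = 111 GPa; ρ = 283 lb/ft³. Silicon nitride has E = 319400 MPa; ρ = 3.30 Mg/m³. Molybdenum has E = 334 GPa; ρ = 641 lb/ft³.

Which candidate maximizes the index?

Convert each candidate to consistent units, then evaluate M:
  concrete: E = 33.89 GPa, ρ = 2450 kg/m³
  gray cast iron: E = 113.0 GPa, ρ = 7208 kg/m³
  polycarbonate: E = 2.328 GPa, ρ = 1213 kg/m³
  aluminum alloy: E = 68.75 GPa, ρ = 2730 kg/m³
  titanium alloy: E = 111.0 GPa, ρ = 4533 kg/m³
  silicon nitride: E = 319.4 GPa, ρ = 3300 kg/m³
  molybdenum: E = 334.0 GPa, ρ = 10270 kg/m³
  silicon nitride: M = 2.07×10⁻³
  aluminum alloy: M = 1.50×10⁻³
  concrete: M = 1.32×10⁻³
  polycarbonate: M = 1.09×10⁻³
  titanium alloy: M = 1.06×10⁻³
  molybdenum: M = 0.676×10⁻³
  gray cast iron: M = 0.671×10⁻³
Silicon nitride has the largest M.

silicon nitride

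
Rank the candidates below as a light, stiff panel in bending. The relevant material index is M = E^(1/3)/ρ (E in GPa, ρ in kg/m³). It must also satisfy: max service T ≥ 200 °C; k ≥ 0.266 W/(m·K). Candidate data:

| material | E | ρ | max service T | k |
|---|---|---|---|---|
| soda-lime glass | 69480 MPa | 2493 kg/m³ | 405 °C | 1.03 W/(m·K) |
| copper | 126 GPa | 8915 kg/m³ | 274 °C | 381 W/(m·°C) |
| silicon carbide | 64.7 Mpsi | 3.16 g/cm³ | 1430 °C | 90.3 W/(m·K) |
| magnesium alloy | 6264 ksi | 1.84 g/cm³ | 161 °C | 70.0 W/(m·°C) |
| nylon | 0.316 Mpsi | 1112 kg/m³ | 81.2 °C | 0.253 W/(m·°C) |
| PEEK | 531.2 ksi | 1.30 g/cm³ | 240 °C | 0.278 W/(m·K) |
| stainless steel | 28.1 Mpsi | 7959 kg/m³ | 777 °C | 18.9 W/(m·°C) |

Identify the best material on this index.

silicon carbide

Screen on constraints: max service T ≥ 200 °C; k ≥ 0.266 W/(m·K). Survivors: soda-lime glass, copper, silicon carbide, PEEK, stainless steel.
After converting to SI:
  soda-lime glass: E = 69.48 GPa, ρ = 2493 kg/m³
  copper: E = 126.0 GPa, ρ = 8915 kg/m³
  silicon carbide: E = 446.1 GPa, ρ = 3160 kg/m³
  PEEK: E = 3.662 GPa, ρ = 1300 kg/m³
  stainless steel: E = 193.7 GPa, ρ = 7959 kg/m³
  silicon carbide: M = 2.42×10⁻³
  soda-lime glass: M = 1.65×10⁻³
  PEEK: M = 1.19×10⁻³
  stainless steel: M = 0.727×10⁻³
  copper: M = 0.562×10⁻³
The maximum is for silicon carbide.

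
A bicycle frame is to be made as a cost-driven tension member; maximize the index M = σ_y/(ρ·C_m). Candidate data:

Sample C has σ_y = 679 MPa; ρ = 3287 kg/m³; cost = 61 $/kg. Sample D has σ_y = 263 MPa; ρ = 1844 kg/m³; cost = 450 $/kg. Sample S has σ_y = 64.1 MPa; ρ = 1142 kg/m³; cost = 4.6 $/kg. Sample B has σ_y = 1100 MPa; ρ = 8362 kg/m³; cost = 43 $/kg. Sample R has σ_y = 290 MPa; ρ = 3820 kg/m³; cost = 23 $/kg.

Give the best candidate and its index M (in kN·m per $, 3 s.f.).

sample S, M = 12.2 kN·m per $

Per-candidate index values:
  sample S: M = 12.2 kN·m per $
  sample C: M = 3.39 kN·m per $
  sample R: M = 3.30 kN·m per $
  sample B: M = 3.06 kN·m per $
  sample D: M = 0.317 kN·m per $
Highest index: sample S.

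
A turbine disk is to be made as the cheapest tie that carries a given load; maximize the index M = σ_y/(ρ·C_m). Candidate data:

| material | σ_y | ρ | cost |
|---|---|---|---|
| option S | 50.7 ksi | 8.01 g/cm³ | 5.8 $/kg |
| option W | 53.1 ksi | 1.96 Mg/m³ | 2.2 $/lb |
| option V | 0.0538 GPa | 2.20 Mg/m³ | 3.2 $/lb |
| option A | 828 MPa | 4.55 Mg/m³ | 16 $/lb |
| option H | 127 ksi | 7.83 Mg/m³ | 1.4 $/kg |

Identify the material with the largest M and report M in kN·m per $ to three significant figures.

After converting to SI:
  option S: σ_y = 349.6 MPa, ρ = 8010 kg/m³, cost = 5.800 $/kg
  option W: σ_y = 366.1 MPa, ρ = 1960 kg/m³, cost = 4.850 $/kg
  option V: σ_y = 53.80 MPa, ρ = 2200 kg/m³, cost = 7.055 $/kg
  option A: σ_y = 828.0 MPa, ρ = 4550 kg/m³, cost = 35.27 $/kg
  option H: σ_y = 875.6 MPa, ρ = 7830 kg/m³, cost = 1.400 $/kg
  option H: M = 79.9 kN·m per $
  option W: M = 38.5 kN·m per $
  option S: M = 7.52 kN·m per $
  option A: M = 5.16 kN·m per $
  option V: M = 3.47 kN·m per $
Option H has the largest M.

option H, M = 79.9 kN·m per $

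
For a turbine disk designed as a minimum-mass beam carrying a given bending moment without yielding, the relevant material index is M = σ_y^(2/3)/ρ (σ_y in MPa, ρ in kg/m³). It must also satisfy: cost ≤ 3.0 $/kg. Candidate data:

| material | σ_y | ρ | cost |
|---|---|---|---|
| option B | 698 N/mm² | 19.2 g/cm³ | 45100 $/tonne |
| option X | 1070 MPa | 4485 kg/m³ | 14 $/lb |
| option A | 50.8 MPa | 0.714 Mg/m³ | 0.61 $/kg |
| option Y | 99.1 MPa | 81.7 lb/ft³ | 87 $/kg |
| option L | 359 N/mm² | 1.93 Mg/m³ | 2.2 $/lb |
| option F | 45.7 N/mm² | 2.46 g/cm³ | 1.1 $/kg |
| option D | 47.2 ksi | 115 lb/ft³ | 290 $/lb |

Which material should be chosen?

option A

Screen on constraints: cost ≤ 3.0 $/kg. Survivors: option A, option F.
Convert each candidate to consistent units, then evaluate M:
  option A: σ_y = 50.80 MPa, ρ = 714.0 kg/m³
  option F: σ_y = 45.70 MPa, ρ = 2460 kg/m³
  option A: M = 19.2×10⁻³
  option F: M = 5.20×10⁻³
Highest index: option A.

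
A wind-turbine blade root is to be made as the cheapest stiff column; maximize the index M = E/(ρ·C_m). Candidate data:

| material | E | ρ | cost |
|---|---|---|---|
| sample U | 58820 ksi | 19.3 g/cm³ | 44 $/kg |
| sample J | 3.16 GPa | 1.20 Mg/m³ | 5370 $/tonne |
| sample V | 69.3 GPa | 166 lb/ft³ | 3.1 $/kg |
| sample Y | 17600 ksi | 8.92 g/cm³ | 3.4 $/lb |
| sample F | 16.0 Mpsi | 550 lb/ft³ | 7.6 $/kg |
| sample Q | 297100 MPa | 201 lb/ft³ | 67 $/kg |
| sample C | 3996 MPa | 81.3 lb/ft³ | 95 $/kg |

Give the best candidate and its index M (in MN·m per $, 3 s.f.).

After converting to SI:
  sample U: E = 405.5 GPa, ρ = 19300 kg/m³, cost = 44.00 $/kg
  sample J: E = 3.160 GPa, ρ = 1200 kg/m³, cost = 5.370 $/kg
  sample V: E = 69.30 GPa, ρ = 2659 kg/m³, cost = 3.100 $/kg
  sample Y: E = 121.3 GPa, ρ = 8920 kg/m³, cost = 7.496 $/kg
  sample F: E = 110.3 GPa, ρ = 8810 kg/m³, cost = 7.600 $/kg
  sample Q: E = 297.1 GPa, ρ = 3220 kg/m³, cost = 67.00 $/kg
  sample C: E = 3.996 GPa, ρ = 1302 kg/m³, cost = 95.00 $/kg
  sample V: M = 8.41 MN·m per $
  sample Y: M = 1.81 MN·m per $
  sample F: M = 1.65 MN·m per $
  sample Q: M = 1.38 MN·m per $
  sample J: M = 0.490 MN·m per $
  sample U: M = 0.478 MN·m per $
  sample C: M = 0.0323 MN·m per $
Sample V ranks first.

sample V, M = 8.41 MN·m per $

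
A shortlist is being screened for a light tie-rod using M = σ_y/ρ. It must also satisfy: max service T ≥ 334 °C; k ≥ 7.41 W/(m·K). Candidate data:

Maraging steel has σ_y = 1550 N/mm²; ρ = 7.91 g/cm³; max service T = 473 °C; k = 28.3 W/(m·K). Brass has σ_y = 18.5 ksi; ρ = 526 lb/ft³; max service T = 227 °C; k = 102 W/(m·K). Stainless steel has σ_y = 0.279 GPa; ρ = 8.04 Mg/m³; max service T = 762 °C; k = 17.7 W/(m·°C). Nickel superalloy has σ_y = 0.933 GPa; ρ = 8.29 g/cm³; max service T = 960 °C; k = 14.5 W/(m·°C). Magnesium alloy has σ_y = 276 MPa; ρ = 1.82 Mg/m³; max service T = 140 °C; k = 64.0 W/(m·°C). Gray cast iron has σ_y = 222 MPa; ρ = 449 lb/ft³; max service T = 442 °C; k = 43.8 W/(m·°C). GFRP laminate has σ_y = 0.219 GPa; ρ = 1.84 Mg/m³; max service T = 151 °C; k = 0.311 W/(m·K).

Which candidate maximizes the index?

maraging steel

Screen on constraints: max service T ≥ 334 °C; k ≥ 7.41 W/(m·K). Survivors: maraging steel, stainless steel, nickel superalloy, gray cast iron.
In SI units:
  maraging steel: σ_y = 1550 MPa, ρ = 7910 kg/m³
  stainless steel: σ_y = 279.0 MPa, ρ = 8040 kg/m³
  nickel superalloy: σ_y = 933.0 MPa, ρ = 8290 kg/m³
  gray cast iron: σ_y = 222.0 MPa, ρ = 7192 kg/m³
  maraging steel: M = 196 kN·m/kg
  nickel superalloy: M = 113 kN·m/kg
  stainless steel: M = 34.7 kN·m/kg
  gray cast iron: M = 30.9 kN·m/kg
The maximum is for maraging steel.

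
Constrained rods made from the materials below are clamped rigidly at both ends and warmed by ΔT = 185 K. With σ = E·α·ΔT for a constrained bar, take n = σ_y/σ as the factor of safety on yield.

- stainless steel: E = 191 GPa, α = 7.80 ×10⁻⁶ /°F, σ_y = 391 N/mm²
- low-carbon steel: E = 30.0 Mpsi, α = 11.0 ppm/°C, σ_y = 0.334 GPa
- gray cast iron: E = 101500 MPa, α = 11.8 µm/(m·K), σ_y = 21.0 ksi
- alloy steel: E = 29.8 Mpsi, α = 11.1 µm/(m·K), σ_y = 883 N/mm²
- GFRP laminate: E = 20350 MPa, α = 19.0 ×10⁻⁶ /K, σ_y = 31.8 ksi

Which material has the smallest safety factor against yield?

With everything in SI (GPa, ×10⁻⁶/K, MPa):
  stainless steel: E = 191.0, α = 14.0, σ_y = 391.0 → σ = 496 MPa, n = 0.788
  low-carbon steel: E = 206.8, α = 11.0, σ_y = 334.0 → σ = 421 MPa, n = 0.793
  gray cast iron: E = 101.5, α = 11.8, σ_y = 144.8 → σ = 222 MPa, n = 0.653
  alloy steel: E = 205.5, α = 11.1, σ_y = 883.0 → σ = 422 MPa, n = 2.09
  GFRP laminate: E = 20.35, α = 19.0, σ_y = 219.3 → σ = 71.5 MPa, n = 3.07
The minimum is gray cast iron at n = 0.653.

gray cast iron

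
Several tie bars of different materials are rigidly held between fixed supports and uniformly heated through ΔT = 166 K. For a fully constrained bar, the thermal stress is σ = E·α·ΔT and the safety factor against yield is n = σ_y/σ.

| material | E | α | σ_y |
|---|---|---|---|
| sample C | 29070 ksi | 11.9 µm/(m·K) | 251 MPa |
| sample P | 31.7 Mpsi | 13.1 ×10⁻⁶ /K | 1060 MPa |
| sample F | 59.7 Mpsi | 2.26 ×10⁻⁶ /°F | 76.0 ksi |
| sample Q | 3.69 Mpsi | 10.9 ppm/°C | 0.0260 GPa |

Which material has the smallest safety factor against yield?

sample Q

Converting E to GPa, α to ×10⁻⁶/K, σ_y to MPa, then σ and n for each:
  sample C: E = 200.4, α = 11.9, σ_y = 251.0 → σ = 396 MPa, n = 0.634
  sample P: E = 218.6, α = 13.1, σ_y = 1060 → σ = 475 MPa, n = 2.23
  sample F: E = 411.6, α = 4.07, σ_y = 524.0 → σ = 278 MPa, n = 1.89
  sample Q: E = 25.44, α = 10.9, σ_y = 26.00 → σ = 46.0 MPa, n = 0.565
The minimum is sample Q at n = 0.565.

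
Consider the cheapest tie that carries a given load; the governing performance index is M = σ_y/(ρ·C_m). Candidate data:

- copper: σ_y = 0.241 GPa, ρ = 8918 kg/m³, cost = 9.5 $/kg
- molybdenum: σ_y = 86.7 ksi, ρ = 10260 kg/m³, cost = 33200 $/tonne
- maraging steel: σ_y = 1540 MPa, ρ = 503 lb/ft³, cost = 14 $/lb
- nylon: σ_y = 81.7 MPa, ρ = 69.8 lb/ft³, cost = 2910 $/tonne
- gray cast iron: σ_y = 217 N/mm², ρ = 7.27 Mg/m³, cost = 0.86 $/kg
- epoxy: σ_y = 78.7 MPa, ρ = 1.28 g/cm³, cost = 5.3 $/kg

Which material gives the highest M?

gray cast iron

Normalizing units and computing the index:
  copper: σ_y = 241.0 MPa, ρ = 8918 kg/m³, cost = 9.500 $/kg
  molybdenum: σ_y = 597.8 MPa, ρ = 10260 kg/m³, cost = 33.20 $/kg
  maraging steel: σ_y = 1540 MPa, ρ = 8057 kg/m³, cost = 30.86 $/kg
  nylon: σ_y = 81.70 MPa, ρ = 1118 kg/m³, cost = 2.910 $/kg
  gray cast iron: σ_y = 217.0 MPa, ρ = 7270 kg/m³, cost = 0.8600 $/kg
  epoxy: σ_y = 78.70 MPa, ρ = 1280 kg/m³, cost = 5.300 $/kg
  gray cast iron: M = 34.7 kN·m per $
  nylon: M = 25.1 kN·m per $
  epoxy: M = 11.6 kN·m per $
  maraging steel: M = 6.19 kN·m per $
  copper: M = 2.84 kN·m per $
  molybdenum: M = 1.75 kN·m per $
Gray cast iron ranks first.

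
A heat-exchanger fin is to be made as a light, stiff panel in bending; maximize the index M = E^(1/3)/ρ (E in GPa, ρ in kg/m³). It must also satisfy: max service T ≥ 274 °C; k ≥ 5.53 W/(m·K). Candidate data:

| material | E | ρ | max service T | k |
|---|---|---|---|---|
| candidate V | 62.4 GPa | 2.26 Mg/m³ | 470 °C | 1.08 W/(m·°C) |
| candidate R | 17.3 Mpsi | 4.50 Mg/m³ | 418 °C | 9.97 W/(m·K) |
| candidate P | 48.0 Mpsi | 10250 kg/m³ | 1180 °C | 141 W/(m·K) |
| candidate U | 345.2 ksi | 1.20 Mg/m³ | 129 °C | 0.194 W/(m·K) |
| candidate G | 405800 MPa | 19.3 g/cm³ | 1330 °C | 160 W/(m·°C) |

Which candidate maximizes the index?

Screen on constraints: max service T ≥ 274 °C; k ≥ 5.53 W/(m·K). Survivors: candidate R, candidate P, candidate G.
Putting every candidate on a common basis:
  candidate R: E = 119.3 GPa, ρ = 4500 kg/m³
  candidate P: E = 330.9 GPa, ρ = 10250 kg/m³
  candidate G: E = 405.8 GPa, ρ = 19300 kg/m³
  candidate R: M = 1.09×10⁻³
  candidate P: M = 0.675×10⁻³
  candidate G: M = 0.384×10⁻³
Candidate R ranks first.

candidate R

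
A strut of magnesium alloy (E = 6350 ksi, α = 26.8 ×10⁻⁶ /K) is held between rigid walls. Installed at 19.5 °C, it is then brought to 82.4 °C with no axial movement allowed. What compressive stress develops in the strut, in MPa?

73.8 MPa

E = 6350 ksi = 43.78 GPa.
ΔT = 62.90 K. Constrained thermal stress σ = E·α·ΔT = 43.78×10³ MPa × 26.8×10⁻⁶ × 62.90 = 73.8 MPa (compressive).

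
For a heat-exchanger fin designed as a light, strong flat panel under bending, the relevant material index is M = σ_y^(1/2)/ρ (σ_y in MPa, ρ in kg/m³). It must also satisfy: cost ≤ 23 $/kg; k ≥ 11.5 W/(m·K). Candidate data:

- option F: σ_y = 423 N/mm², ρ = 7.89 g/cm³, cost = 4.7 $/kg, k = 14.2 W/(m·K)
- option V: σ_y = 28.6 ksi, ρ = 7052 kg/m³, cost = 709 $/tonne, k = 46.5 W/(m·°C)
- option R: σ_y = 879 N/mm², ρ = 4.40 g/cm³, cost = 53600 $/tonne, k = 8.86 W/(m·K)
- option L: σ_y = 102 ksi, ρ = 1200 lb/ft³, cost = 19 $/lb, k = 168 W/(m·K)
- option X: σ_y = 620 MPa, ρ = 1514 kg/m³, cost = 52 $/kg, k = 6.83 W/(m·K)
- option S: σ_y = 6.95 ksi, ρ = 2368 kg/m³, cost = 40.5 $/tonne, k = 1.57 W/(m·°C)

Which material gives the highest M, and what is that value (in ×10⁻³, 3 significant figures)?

option F, M = 2.61×10⁻³

Screen on constraints: cost ≤ 23 $/kg; k ≥ 11.5 W/(m·K). Survivors: option F, option V.
Normalizing units and computing the index:
  option F: σ_y = 423.0 MPa, ρ = 7890 kg/m³
  option V: σ_y = 197.2 MPa, ρ = 7052 kg/m³
  option F: M = 2.61×10⁻³
  option V: M = 1.99×10⁻³
Highest index: option F.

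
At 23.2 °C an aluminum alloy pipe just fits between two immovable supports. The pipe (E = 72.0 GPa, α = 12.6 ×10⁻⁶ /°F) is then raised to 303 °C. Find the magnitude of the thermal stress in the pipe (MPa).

457 MPa

α = 12.6×10⁻⁶/°F × 9/5 = 22.7×10⁻⁶/K.
ΔT = 279.8 K. Constrained thermal stress σ = E·α·ΔT = 72.00×10³ MPa × 22.7×10⁻⁶ × 279.8 = 457 MPa (compressive).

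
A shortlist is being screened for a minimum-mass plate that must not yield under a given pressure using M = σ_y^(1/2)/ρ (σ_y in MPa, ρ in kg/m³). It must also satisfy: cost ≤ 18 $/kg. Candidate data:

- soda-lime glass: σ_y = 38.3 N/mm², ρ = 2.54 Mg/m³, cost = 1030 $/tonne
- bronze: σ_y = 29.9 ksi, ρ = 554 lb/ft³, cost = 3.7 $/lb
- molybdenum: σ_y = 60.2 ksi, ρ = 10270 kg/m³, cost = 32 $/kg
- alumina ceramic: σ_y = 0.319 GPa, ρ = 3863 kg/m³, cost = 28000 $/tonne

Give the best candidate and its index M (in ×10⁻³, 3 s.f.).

soda-lime glass, M = 2.44×10⁻³

Screen on constraints: cost ≤ 18 $/kg. Survivors: soda-lime glass, bronze.
Putting every candidate on a common basis:
  soda-lime glass: σ_y = 38.30 MPa, ρ = 2540 kg/m³
  bronze: σ_y = 206.2 MPa, ρ = 8874 kg/m³
  soda-lime glass: M = 2.44×10⁻³
  bronze: M = 1.62×10⁻³
Soda-lime glass has the largest M.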